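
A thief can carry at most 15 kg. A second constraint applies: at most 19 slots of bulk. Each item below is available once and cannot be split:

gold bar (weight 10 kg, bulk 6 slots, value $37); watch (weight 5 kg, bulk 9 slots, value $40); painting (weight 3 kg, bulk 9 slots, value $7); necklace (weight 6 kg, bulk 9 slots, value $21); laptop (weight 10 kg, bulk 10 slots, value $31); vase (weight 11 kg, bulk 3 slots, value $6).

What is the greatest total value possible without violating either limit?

$77

Feasible sets respecting both limits:
- gold bar+watch: weight 15, bulk 15, value 77
- watch+laptop: weight 15, bulk 19, value 71
- watch+necklace: weight 11, bulk 18, value 61
Best: $77.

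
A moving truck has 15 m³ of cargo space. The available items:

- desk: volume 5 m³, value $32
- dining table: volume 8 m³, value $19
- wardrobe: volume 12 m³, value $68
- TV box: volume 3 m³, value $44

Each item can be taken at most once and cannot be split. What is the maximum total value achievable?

Check high-value combinations within 15 m³:
- wardrobe+TV box: volume 12+3=15, value 68+44=112
- desk+TV box: volume 5+3=8, value 32+44=76
- wardrobe: volume 12, value 68
Best: $112.

$112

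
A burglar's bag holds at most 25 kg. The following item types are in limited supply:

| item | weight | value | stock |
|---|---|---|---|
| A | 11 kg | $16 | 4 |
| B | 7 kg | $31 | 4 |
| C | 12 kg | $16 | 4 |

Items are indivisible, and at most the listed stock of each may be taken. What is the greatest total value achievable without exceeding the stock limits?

$93

Top feasible selections:
- 3×B: weight 21, value 93
- 1×A + 2×B: weight 25, value 78
Best: $93.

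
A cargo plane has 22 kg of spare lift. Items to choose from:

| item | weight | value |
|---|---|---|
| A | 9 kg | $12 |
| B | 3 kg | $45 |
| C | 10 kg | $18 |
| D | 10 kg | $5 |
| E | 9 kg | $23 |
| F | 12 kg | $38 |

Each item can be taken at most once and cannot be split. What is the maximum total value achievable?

$86

This is a 0/1 knapsack; check combinations near the capacity.
- B+C+E: weight 3+10+9=22, value 45+18+23=86
- B+F: weight 3+12=15, value 45+38=83
- A+B+E: weight 9+3+9=21, value 12+45+23=80
- A+B+C: weight 9+3+10=22, value 12+45+18=75
Best: $86.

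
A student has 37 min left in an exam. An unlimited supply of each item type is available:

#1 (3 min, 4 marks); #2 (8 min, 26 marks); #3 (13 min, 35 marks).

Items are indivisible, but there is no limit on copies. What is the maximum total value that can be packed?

113 marks

Best value-per-unit is #2 at 26/8; filling with it alone gives 4×26 = 104.
Optimal mix: 3×#2 + 1×#3 → time 37, value 113.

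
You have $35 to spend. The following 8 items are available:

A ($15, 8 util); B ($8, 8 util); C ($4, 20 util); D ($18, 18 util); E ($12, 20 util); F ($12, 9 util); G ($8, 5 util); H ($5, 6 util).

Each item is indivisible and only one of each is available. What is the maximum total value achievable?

58 util

Check high-value combinations within $35:
- C+D+E: cost 4+18+12=34, value 20+18+20=58
- C+E+F+H: cost 4+12+12+5=33, value 20+20+9+6=55
- B+C+E+H: cost 8+4+12+5=29, value 8+20+20+6=54
Best: 58 util.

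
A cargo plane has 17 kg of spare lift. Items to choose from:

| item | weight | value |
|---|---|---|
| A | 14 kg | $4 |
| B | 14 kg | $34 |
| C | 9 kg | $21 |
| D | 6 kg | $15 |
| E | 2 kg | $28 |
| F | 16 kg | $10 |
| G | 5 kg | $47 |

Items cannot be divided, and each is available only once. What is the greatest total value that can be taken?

Check high-value combinations within 17 kg:
- C+E+G: weight 9+2+5=16, value 21+28+47=96
- D+E+G: weight 6+2+5=13, value 15+28+47=90
- E+G: weight 2+5=7, value 28+47=75
- C+G: weight 9+5=14, value 21+47=68
Best: $96.

$96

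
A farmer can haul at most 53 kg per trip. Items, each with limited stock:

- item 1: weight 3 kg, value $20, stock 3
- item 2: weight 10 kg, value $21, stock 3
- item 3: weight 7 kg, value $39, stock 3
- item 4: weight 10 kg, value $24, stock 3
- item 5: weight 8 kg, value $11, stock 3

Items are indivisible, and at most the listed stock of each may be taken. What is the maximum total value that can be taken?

$225

Top feasible selections:
- 3×item 1 + 3×item 3 + 2×item 4: weight 50, value 225
- 3×item 1 + 1×item 2 + 3×item 3 + 1×item 4: weight 50, value 222
- 3×item 1 + 2×item 2 + 3×item 3: weight 50, value 219
- 3×item 1 + 3×item 3 + 1×item 4 + 1×item 5: weight 48, value 212
Best: $225.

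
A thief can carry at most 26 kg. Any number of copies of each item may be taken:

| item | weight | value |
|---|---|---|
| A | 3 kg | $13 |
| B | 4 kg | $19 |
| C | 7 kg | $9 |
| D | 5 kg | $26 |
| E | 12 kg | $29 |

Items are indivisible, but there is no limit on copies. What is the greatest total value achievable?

Best value-per-unit is D at 26/5; filling with it alone gives 5×26 = 130.
Optimal mix: 2×A + 4×D → weight 26, value 130.

$130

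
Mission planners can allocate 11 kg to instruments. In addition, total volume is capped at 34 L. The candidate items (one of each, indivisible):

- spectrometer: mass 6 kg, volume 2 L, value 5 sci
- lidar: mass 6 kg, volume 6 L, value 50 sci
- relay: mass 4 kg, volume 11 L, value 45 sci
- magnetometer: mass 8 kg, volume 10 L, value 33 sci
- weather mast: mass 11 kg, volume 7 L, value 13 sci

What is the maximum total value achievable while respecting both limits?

Feasible sets respecting both limits:
- lidar+relay: mass 10, volume 17, value 95
- lidar: mass 6, volume 6, value 50
- spectrometer+relay: mass 10, volume 13, value 50
Best: 95 sci.

95 sci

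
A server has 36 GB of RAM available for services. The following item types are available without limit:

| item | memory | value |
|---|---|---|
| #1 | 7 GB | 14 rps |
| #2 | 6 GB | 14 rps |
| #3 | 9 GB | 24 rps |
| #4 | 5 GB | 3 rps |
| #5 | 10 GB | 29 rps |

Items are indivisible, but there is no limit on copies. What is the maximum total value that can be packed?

101 rps

Best value-per-unit is #5 at 29/10; filling with it alone gives 3×29 = 87.
Optimal mix: 1×#2 + 3×#5 → memory 36, value 101.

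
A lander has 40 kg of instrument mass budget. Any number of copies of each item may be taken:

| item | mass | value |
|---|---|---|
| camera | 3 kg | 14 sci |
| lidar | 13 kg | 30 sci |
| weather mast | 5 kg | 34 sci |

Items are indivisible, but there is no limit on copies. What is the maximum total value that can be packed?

272 sci

Best value-per-unit is weather mast at 34/5, and filling with it alone uses mass 8×5=40. No mix of the others beats 8×34 = 272.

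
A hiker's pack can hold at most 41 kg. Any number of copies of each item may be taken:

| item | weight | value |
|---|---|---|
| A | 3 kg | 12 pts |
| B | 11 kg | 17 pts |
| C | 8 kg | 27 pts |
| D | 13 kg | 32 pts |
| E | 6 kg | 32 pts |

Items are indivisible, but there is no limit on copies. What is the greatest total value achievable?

204 pts

Best value-per-unit is E at 32/6; filling with it alone gives 6×32 = 192.
Optimal mix: 1×A + 6×E → weight 39, value 204.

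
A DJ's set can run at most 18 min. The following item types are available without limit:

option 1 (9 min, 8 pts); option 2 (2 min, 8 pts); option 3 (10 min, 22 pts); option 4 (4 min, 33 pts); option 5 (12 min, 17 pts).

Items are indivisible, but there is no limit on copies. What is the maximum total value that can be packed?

140 pts

Best value-per-unit is option 4 at 33/4; filling with it alone gives 4×33 = 132.
Optimal mix: 1×option 2 + 4×option 4 → duration 18, value 140.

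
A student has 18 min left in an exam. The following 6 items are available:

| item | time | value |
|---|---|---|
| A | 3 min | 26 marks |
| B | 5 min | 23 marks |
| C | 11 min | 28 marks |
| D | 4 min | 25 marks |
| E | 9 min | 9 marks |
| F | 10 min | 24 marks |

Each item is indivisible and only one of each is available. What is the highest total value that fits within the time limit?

Check high-value combinations within 18 min:
- A+C+D: time 3+11+4=18, value 26+28+25=79
- A+D+F: time 3+4+10=17, value 26+25+24=75
- A+B+D: time 3+5+4=12, value 26+23+25=74
- A+B+F: time 3+5+10=18, value 26+23+24=73
- A+D+E: time 3+4+9=16, value 26+25+9=60
Best: 79 marks.

79 marks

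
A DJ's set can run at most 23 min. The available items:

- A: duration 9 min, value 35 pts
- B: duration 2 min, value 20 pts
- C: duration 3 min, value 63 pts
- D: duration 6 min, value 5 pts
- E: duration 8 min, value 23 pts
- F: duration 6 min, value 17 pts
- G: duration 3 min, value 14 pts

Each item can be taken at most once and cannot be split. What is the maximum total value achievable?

149 pts

Check high-value combinations within 23 min:
- A+B+C+F+G: duration 9+2+3+6+3=23, value 35+20+63+17+14=149
- A+B+C+E: duration 9+2+3+8=22, value 35+20+63+23=141
- B+C+E+F+G: duration 2+3+8+6+3=22, value 20+63+23+17+14=137
Best: 149 pts.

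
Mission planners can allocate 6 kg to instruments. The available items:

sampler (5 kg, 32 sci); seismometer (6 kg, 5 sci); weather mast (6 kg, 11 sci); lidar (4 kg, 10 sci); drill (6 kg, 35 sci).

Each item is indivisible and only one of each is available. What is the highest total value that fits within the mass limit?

35 sci

Check high-value combinations within 6 kg:
- drill: mass 6, value 35
- sampler: mass 5, value 32
- weather mast: mass 6, value 11
- lidar: mass 4, value 10
Best: 35 sci.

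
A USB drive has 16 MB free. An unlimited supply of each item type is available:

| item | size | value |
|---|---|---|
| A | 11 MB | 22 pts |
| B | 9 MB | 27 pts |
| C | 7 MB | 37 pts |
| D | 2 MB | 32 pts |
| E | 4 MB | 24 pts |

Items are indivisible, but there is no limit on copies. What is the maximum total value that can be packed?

Best value-per-unit is D at 32/2, and filling with it alone uses size 8×2=16. No mix of the others beats 8×32 = 256.

256 pts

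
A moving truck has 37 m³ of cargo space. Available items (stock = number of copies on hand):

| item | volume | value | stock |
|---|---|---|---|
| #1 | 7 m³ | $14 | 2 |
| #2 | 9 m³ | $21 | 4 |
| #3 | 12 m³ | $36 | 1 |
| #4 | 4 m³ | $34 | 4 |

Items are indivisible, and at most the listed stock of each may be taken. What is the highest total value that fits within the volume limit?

$193

Best selections within volume 37 and stock limits:
- 1×#2 + 1×#3 + 4×#4: volume 37, value 193
- 1×#1 + 1×#3 + 4×#4: volume 35, value 186
Best: $193.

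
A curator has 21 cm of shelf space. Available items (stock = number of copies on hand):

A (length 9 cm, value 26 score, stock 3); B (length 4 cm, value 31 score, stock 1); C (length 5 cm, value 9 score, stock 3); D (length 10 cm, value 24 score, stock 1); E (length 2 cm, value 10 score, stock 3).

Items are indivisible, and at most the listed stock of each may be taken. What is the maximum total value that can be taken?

87 score

Best selections within length 21 and stock limits:
- 1×A + 1×B + 3×E: length 19, value 87
- 1×B + 1×D + 3×E: length 20, value 85
- 1×B + 2×C + 3×E: length 20, value 79
- 1×A + 1×B + 2×E: length 17, value 77
Best: 87 score.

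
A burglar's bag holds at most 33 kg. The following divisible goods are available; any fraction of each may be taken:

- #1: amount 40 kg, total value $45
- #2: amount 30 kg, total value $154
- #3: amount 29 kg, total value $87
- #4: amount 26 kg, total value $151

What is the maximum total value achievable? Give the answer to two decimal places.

Take in order of value per unit:
- #4 (151/26 per unit): all 26 → value 151, running total 151.00
- #2 (154/30 per unit): 7 of 30 → value 7×154/30 = 35.9333, running total 186.93
Total 186.93.

186.93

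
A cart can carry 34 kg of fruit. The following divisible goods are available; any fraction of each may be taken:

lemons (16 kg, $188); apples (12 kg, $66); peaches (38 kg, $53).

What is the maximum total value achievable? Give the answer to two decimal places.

Take in order of value per unit:
- lemons (188/16 per unit): all 16 → value 188, running total 188.00
- apples (66/12 per unit): all 12 → value 66, running total 254.00
- peaches (53/38 per unit): 6 of 38 → value 6×53/38 = 8.3684, running total 262.37
Total 262.37.

262.37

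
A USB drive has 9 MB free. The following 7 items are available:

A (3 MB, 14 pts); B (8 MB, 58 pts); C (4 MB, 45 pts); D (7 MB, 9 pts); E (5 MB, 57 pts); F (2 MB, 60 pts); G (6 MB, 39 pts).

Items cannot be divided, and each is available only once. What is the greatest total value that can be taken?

Check high-value combinations within 9 MB:
- A+C+F: size 3+4+2=9, value 14+45+60=119
- E+F: size 5+2=7, value 57+60=117
- C+F: size 4+2=6, value 45+60=105
Best: 119 pts.

119 pts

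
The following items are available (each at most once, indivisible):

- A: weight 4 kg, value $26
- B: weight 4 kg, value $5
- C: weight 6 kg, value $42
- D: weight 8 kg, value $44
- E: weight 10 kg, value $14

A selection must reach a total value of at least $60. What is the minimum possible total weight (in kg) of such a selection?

Subsets with value ≥ 60, sorted by total weight:
- A+C: weight 10, value 68
- A+D: weight 12, value 70
- C+D: weight 14, value 86
Minimum weight: 10 kg.

10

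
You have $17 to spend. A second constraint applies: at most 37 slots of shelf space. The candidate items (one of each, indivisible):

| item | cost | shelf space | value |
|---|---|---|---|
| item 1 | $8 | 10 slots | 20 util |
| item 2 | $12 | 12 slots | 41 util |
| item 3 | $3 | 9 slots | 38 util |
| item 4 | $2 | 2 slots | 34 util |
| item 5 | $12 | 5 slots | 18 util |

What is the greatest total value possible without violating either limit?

Feasible sets respecting both limits:
- item 2+item 3+item 4: cost 17, shelf space 23, value 113
- item 1+item 3+item 4: cost 13, shelf space 21, value 92
- item 3+item 4+item 5: cost 17, shelf space 16, value 90
Best: 113 util.

113 util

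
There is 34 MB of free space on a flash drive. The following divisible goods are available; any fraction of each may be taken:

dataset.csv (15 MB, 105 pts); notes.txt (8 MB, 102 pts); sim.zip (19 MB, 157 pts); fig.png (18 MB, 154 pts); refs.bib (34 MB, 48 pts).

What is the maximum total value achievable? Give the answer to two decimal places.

322.11

Take in order of value per unit:
- notes.txt (102/8 per unit): all 8 → value 102, running total 102.00
- fig.png (154/18 per unit): all 18 → value 154, running total 256.00
- sim.zip (157/19 per unit): 8 of 19 → value 8×157/19 = 66.1053, running total 322.11
Total 322.11.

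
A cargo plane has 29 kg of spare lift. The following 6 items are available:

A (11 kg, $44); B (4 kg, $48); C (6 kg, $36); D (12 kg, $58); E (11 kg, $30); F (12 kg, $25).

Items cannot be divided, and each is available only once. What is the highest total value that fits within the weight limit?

$150

This is a 0/1 knapsack; check combinations near the capacity.
- A+B+D: weight 11+4+12=27, value 44+48+58=150
- B+C+D: weight 4+6+12=22, value 48+36+58=142
- A+C+D: weight 11+6+12=29, value 44+36+58=138
Best: $150.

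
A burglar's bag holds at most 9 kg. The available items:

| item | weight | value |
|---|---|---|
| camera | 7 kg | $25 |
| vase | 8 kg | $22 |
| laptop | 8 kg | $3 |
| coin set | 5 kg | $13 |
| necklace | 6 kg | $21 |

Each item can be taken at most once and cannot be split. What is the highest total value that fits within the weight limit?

$25

Check high-value combinations within 9 kg:
- camera: weight 7, value 25
- vase: weight 8, value 22
- necklace: weight 6, value 21
- coin set: weight 5, value 13
- laptop: weight 8, value 3
Best: $25.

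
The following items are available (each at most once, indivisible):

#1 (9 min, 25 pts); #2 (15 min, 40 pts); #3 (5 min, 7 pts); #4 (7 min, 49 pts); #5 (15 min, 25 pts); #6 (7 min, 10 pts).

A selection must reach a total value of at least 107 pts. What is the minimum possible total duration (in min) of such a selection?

31

Subsets with value ≥ 107, sorted by total duration:
- #1+#2+#4: duration 31, value 114
- #1+#2+#3+#4: duration 36, value 121
Minimum duration: 31 min.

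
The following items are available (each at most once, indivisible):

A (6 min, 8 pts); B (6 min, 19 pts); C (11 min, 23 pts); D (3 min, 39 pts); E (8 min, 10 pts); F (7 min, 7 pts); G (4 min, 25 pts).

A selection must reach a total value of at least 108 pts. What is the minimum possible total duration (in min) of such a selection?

Subsets with value ≥ 108, sorted by total duration:
- A+B+C+D+G: duration 30, value 114
- B+C+D+F+G: duration 31, value 113
- B+C+D+E+G: duration 32, value 116
- A+B+D+E+F+G: duration 34, value 108
Minimum duration: 30 min.

30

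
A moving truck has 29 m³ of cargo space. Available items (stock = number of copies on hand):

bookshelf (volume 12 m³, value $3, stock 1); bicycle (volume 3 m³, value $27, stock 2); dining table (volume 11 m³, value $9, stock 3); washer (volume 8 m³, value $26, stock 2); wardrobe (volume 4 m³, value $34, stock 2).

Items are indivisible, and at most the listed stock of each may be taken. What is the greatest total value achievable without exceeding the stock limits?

Top feasible selections:
- 2×bicycle + 1×washer + 2×wardrobe: volume 22, value 148
- 1×bicycle + 2×washer + 2×wardrobe: volume 27, value 147
Best: $148.

$148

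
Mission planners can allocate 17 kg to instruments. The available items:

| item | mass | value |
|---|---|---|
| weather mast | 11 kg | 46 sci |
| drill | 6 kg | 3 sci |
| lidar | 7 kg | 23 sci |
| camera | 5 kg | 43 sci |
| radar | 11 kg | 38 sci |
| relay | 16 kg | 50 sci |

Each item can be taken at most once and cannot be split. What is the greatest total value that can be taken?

89 sci

Check high-value combinations within 17 kg:
- weather mast+camera: mass 11+5=16, value 46+43=89
- camera+radar: mass 5+11=16, value 43+38=81
- lidar+camera: mass 7+5=12, value 23+43=66
Best: 89 sci.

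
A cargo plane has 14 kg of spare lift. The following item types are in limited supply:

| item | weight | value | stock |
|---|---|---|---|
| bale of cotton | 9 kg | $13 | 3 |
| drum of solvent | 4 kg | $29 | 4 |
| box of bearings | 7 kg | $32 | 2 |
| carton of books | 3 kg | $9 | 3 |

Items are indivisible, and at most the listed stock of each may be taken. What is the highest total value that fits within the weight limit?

$87

Best selections within weight 14 and stock limits:
- 3×drum of solvent: weight 12, value 87
- 2×drum of solvent + 2×carton of books: weight 14, value 76
Best: $87.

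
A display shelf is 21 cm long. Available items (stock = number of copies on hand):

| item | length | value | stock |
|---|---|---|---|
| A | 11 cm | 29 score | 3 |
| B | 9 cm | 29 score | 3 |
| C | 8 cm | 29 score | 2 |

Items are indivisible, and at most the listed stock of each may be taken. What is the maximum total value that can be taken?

58 score

Best selections within length 21 and stock limits:
- 2×C: length 16, value 58
- 1×B + 1×C: length 17, value 58
- 2×B: length 18, value 58
Best: 58 score.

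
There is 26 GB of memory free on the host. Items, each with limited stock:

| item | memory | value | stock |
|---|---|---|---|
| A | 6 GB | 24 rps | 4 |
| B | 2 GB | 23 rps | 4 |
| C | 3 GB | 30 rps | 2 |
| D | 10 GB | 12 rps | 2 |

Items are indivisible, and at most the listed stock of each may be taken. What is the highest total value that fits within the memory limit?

200 rps

Best selections within memory 26 and stock limits:
- 2×A + 4×B + 2×C: memory 26, value 200
- 2×A + 3×B + 2×C: memory 24, value 177
Best: 200 rps.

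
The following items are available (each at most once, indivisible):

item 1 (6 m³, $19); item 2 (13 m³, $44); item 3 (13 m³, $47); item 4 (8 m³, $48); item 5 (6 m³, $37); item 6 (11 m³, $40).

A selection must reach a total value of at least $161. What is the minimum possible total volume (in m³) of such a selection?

Subsets with value ≥ 161, sorted by total volume:
- item 3+item 4+item 5+item 6: volume 38, value 172
- item 2+item 4+item 5+item 6: volume 38, value 169
- item 2+item 3+item 4+item 5: volume 40, value 176
- item 2+item 3+item 5+item 6: volume 43, value 168
Minimum volume: 38 m³.

38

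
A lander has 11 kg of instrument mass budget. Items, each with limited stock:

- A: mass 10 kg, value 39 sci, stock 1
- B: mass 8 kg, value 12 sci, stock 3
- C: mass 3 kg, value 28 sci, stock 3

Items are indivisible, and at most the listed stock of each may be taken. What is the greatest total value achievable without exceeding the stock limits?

84 sci

Top feasible selections:
- 3×C: mass 9, value 84
- 2×C: mass 6, value 56
Best: 84 sci.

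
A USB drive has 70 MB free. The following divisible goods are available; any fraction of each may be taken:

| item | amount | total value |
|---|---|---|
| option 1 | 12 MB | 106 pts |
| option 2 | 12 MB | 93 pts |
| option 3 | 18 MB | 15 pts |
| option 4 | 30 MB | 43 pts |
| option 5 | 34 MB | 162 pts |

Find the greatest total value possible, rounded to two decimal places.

378.20

Take in order of value per unit:
- option 1 (106/12 per unit): all 12 → value 106, running total 106.00
- option 2 (93/12 per unit): all 12 → value 93, running total 199.00
- option 5 (162/34 per unit): all 34 → value 162, running total 361.00
- option 4 (43/30 per unit): 12 of 30 → value 12×43/30 = 17.2000, running total 378.20
Total 378.20.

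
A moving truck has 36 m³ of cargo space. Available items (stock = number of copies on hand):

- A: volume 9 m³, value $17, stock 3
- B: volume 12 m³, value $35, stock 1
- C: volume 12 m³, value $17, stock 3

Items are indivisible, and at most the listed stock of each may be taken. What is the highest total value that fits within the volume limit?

$69

Best selections within volume 36 and stock limits:
- 2×A + 1×B: volume 30, value 69
- 1×A + 1×B + 1×C: volume 33, value 69
- 1×B + 2×C: volume 36, value 69
Best: $69.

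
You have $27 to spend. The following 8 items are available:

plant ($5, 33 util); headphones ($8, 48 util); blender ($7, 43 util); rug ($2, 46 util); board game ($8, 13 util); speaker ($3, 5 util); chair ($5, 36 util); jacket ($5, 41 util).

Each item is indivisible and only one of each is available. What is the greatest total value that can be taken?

214 util

Check high-value combinations within $27:
- headphones+blender+rug+chair+jacket: cost 8+7+2+5+5=27, value 48+43+46+36+41=214
- plant+headphones+blender+rug+jacket: cost 5+8+7+2+5=27, value 33+48+43+46+41=211
- plant+headphones+blender+rug+chair: cost 5+8+7+2+5=27, value 33+48+43+46+36=206
Best: 214 util.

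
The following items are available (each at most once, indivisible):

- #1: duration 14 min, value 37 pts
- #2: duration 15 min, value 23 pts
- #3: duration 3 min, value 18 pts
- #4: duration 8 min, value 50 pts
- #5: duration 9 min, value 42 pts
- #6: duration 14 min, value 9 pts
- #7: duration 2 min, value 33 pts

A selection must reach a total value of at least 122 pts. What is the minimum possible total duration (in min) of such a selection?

Subsets with value ≥ 122, sorted by total duration:
- #4+#5+#7: duration 19, value 125
- #3+#4+#5+#7: duration 22, value 143
- #1+#3+#4+#7: duration 27, value 138
Minimum duration: 19 min.

19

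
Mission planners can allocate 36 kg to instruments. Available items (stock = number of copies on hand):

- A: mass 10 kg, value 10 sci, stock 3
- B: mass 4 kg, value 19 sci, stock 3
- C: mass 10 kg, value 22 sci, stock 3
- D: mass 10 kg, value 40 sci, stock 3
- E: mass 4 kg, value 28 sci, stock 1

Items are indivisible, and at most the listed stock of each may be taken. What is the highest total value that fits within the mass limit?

165 sci

Top feasible selections:
- 3×B + 2×D + 1×E: mass 36, value 165
- 3×D + 1×E: mass 34, value 148
- 3×B + 1×C + 1×D + 1×E: mass 36, value 147
Best: 165 sci.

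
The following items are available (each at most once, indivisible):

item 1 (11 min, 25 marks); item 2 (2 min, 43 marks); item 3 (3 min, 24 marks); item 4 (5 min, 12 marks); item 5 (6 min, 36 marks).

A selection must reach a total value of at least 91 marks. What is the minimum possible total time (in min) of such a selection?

Subsets with value ≥ 91, sorted by total time:
- item 2+item 3+item 5: time 11, value 103
- item 2+item 4+item 5: time 13, value 91
- item 2+item 3+item 4+item 5: time 16, value 115
Minimum time: 11 min.

11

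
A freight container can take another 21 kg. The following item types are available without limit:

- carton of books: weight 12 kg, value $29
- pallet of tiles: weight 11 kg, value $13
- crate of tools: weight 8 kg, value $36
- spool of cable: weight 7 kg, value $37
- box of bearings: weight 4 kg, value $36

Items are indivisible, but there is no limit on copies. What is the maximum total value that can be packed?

$180

Best value-per-unit is box of bearings at 36/4, and filling with it alone uses weight 5×4=20. No mix of the others beats 5×36 = 180.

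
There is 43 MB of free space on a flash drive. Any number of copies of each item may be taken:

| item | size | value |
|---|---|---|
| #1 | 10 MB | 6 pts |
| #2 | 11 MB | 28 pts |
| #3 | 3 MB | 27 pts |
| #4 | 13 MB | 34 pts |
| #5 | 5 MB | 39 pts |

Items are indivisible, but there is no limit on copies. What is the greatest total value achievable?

378 pts

Best value-per-unit is #3 at 27/3, and filling with it alone uses size 14×3=42. No mix of the others beats 14×27 = 378.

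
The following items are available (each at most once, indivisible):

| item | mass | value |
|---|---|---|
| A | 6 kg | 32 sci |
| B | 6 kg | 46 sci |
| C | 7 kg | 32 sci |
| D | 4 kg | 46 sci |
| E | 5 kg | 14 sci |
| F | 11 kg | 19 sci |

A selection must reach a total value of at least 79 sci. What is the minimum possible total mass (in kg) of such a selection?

10

Subsets with value ≥ 79, sorted by total mass:
- B+D: mass 10, value 92
- B+D+E: mass 15, value 106
- A+D+E: mass 15, value 92
- A+B+D: mass 16, value 124
Minimum mass: 10 kg.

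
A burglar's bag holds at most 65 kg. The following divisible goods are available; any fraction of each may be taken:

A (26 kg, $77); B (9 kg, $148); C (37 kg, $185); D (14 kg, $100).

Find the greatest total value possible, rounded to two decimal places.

Take in order of value per unit:
- B (148/9 per unit): all 9 → value 148, running total 148.00
- D (100/14 per unit): all 14 → value 100, running total 248.00
- C (185/37 per unit): all 37 → value 185, running total 433.00
- A (77/26 per unit): 5 of 26 → value 5×77/26 = 14.8077, running total 447.81
Total 447.81.

447.81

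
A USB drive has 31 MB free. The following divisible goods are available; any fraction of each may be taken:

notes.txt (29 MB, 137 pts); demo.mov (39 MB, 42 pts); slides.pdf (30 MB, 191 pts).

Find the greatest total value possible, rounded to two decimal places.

Take in order of value per unit:
- slides.pdf (191/30 per unit): all 30 → value 191, running total 191.00
- notes.txt (137/29 per unit): 1 of 29 → value 1×137/29 = 4.7241, running total 195.72
Total 195.72.

195.72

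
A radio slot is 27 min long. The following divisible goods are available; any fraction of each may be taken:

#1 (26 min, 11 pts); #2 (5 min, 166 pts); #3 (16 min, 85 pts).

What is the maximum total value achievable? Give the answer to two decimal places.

Take in order of value per unit:
- #2 (166/5 per unit): all 5 → value 166, running total 166.00
- #3 (85/16 per unit): all 16 → value 85, running total 251.00
- #1 (11/26 per unit): 6 of 26 → value 6×11/26 = 2.5385, running total 253.54
Total 253.54.

253.54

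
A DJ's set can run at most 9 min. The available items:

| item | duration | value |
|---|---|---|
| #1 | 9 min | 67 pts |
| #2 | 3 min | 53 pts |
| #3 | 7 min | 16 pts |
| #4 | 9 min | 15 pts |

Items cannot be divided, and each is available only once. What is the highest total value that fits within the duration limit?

67 pts

This is a 0/1 knapsack; check combinations near the capacity.
- #1: duration 9, value 67
- #2: duration 3, value 53
- #3: duration 7, value 16
Best: 67 pts.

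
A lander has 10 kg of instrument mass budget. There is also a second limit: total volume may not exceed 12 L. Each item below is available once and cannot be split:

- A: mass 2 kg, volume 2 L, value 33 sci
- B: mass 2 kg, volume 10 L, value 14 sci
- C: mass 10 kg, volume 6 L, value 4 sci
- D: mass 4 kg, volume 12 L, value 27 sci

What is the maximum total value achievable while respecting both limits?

Feasible sets respecting both limits:
- A+B: mass 4, volume 12, value 47
- A: mass 2, volume 2, value 33
- D: mass 4, volume 12, value 27
Best: 47 sci.

47 sci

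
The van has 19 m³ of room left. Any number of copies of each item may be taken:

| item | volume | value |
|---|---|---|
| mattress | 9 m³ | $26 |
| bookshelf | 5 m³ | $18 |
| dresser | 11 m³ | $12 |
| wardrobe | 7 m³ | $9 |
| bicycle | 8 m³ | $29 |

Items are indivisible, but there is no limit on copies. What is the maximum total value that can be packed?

$65

Best value-per-unit is bicycle at 29/8; filling with it alone gives 2×29 = 58.
Optimal mix: 2×bookshelf + 1×bicycle → volume 18, value 65.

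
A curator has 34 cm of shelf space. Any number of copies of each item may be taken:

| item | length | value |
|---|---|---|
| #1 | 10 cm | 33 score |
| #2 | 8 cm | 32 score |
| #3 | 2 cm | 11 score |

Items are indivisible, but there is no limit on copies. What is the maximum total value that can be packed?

187 score

Best value-per-unit is #3 at 11/2, and filling with it alone uses length 17×2=34. No mix of the others beats 17×11 = 187.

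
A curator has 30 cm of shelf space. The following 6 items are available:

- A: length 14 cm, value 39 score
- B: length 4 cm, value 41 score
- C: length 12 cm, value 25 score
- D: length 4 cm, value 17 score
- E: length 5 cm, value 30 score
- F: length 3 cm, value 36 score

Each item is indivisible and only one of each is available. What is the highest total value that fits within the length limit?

Check high-value combinations within 30 cm:
- A+B+D+E+F: length 14+4+4+5+3=30, value 39+41+17+30+36=163
- B+C+D+E+F: length 4+12+4+5+3=28, value 41+25+17+30+36=149
- A+B+E+F: length 14+4+5+3=26, value 39+41+30+36=146
Best: 163 score.

163 score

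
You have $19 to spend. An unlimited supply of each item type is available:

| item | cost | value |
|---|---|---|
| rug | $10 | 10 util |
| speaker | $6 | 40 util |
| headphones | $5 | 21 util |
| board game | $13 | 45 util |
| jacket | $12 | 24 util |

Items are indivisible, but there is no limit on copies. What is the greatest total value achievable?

Best value-per-unit is speaker at 40/6, and filling with it alone uses cost 3×6=18. No mix of the others beats 3×40 = 120.

120 util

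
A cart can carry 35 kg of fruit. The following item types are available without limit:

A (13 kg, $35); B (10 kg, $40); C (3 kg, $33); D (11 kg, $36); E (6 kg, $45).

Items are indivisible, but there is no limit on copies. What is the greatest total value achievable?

$363

Best value-per-unit is C at 33/3, and filling with it alone uses weight 11×3=33. No mix of the others beats 11×33 = 363.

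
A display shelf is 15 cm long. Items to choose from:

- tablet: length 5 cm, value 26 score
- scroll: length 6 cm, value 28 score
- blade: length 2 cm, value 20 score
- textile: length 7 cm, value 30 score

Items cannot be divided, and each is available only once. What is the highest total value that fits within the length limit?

Check high-value combinations within 15 cm:
- scroll+blade+textile: length 6+2+7=15, value 28+20+30=78
- tablet+blade+textile: length 5+2+7=14, value 26+20+30=76
- tablet+scroll+blade: length 5+6+2=13, value 26+28+20=74
Best: 78 score.

78 score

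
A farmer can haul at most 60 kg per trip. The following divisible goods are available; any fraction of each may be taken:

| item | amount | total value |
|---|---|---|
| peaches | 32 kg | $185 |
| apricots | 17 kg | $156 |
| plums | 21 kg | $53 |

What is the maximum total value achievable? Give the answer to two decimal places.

368.76

Take in order of value per unit:
- apricots (156/17 per unit): all 17 → value 156, running total 156.00
- peaches (185/32 per unit): all 32 → value 185, running total 341.00
- plums (53/21 per unit): 11 of 21 → value 11×53/21 = 27.7619, running total 368.76
Total 368.76.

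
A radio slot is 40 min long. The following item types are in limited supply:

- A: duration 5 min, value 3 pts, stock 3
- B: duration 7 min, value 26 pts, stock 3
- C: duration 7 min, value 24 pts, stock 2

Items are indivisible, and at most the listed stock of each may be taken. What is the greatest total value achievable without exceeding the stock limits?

129 pts

Best selections within duration 40 and stock limits:
- 1×A + 3×B + 2×C: duration 40, value 129
- 3×B + 2×C: duration 35, value 126
- 2×A + 3×B + 1×C: duration 38, value 108
Best: 129 pts.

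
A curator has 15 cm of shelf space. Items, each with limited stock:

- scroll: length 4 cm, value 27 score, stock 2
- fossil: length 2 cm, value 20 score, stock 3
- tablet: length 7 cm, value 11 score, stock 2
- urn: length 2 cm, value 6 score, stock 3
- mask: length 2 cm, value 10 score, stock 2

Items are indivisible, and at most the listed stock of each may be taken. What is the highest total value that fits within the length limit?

Top feasible selections:
- 2×scroll + 3×fossil: length 14, value 114
- 1×scroll + 3×fossil + 2×mask: length 14, value 107
Best: 114 score.

114 score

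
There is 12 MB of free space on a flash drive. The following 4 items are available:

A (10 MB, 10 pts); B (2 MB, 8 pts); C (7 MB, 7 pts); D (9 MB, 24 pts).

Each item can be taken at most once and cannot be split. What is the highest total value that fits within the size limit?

32 pts

Check high-value combinations within 12 MB:
- B+D: size 2+9=11, value 8+24=32
- D: size 9, value 24
- A+B: size 10+2=12, value 10+8=18
- B+C: size 2+7=9, value 8+7=15
- A: size 10, value 10
Best: 32 pts.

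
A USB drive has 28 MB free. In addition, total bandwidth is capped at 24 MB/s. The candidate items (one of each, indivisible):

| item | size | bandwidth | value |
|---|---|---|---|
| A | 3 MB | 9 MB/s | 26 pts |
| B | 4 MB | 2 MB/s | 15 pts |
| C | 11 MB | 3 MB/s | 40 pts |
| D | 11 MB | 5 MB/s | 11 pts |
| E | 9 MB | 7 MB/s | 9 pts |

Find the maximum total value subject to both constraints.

90 pts

Feasible sets respecting both limits:
- A+B+C+E: size 27, bandwidth 21, value 90
- A+B+C: size 18, bandwidth 14, value 81
- A+C+D: size 25, bandwidth 17, value 77
Best: 90 pts.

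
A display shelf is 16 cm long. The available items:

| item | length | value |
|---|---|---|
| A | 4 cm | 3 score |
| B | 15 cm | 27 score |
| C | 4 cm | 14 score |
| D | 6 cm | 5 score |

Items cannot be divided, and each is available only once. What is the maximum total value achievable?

Check high-value combinations within 16 cm:
- B: length 15, value 27
- A+C+D: length 4+4+6=14, value 3+14+5=22
- C+D: length 4+6=10, value 14+5=19
Best: 27 score.

27 score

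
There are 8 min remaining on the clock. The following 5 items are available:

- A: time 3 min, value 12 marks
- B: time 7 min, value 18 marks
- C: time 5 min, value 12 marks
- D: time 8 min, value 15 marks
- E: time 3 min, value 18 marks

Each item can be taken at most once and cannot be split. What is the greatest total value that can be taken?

30 marks

This is a 0/1 knapsack; check combinations near the capacity.
- A+E: time 3+3=6, value 12+18=30
- C+E: time 5+3=8, value 12+18=30
- A+C: time 3+5=8, value 12+12=24
- E: time 3, value 18
- B: time 7, value 18
Best: 30 marks.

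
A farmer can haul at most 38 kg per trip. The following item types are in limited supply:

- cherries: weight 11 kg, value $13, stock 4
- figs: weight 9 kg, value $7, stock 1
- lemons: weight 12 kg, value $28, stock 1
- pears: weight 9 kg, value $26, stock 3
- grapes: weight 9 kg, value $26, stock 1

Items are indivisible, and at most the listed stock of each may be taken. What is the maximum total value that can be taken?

Top feasible selections:
- 3×pears + 1×grapes: weight 36, value 104
- 1×cherries + 2×pears + 1×grapes: weight 38, value 91
- 1×cherries + 3×pears: weight 38, value 91
- 1×figs + 2×pears + 1×grapes: weight 36, value 85
Best: $104.

$104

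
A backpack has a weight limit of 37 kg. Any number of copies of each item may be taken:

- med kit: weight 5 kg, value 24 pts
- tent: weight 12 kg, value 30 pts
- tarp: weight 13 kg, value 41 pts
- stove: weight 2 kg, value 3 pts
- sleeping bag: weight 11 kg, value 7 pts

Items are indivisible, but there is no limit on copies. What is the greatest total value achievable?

171 pts

Best value-per-unit is med kit at 24/5; filling with it alone gives 7×24 = 168.
Optimal mix: 7×med kit + 1×stove → weight 37, value 171.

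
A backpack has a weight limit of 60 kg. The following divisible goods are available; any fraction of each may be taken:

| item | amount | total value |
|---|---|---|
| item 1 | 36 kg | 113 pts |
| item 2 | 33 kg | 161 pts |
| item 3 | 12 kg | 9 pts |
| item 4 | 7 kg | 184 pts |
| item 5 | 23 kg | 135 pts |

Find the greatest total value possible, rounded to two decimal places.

Take in order of value per unit:
- item 4 (184/7 per unit): all 7 → value 184, running total 184.00
- item 5 (135/23 per unit): all 23 → value 135, running total 319.00
- item 2 (161/33 per unit): 30 of 33 → value 30×161/33 = 146.3636, running total 465.36
Total 465.36.

465.36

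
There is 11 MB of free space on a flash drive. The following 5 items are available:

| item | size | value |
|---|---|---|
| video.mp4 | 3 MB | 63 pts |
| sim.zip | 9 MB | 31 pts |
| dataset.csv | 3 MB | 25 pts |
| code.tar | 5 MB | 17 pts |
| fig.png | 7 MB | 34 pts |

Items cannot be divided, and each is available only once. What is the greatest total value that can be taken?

105 pts

This is a 0/1 knapsack; check combinations near the capacity.
- video.mp4+dataset.csv+code.tar: size 3+3+5=11, value 63+25+17=105
- video.mp4+fig.png: size 3+7=10, value 63+34=97
- video.mp4+dataset.csv: size 3+3=6, value 63+25=88
- video.mp4+code.tar: size 3+5=8, value 63+17=80
Best: 105 pts.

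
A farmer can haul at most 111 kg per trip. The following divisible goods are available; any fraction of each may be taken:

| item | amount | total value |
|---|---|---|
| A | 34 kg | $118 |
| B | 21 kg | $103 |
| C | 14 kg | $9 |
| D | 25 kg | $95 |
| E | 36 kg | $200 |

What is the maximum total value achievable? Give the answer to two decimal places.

Take in order of value per unit:
- E (200/36 per unit): all 36 → value 200, running total 200.00
- B (103/21 per unit): all 21 → value 103, running total 303.00
- D (95/25 per unit): all 25 → value 95, running total 398.00
- A (118/34 per unit): 29 of 34 → value 29×118/34 = 100.6471, running total 498.65
Total 498.65.

498.65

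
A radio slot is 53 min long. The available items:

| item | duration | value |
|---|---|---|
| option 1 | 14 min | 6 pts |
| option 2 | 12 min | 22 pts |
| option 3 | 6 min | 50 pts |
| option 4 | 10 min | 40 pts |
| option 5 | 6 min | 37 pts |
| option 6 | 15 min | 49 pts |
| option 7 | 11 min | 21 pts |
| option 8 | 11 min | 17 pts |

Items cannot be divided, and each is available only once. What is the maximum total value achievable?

198 pts

Check high-value combinations within 53 min:
- option 2+option 3+option 4+option 5+option 6: duration 12+6+10+6+15=49, value 22+50+40+37+49=198
- option 3+option 4+option 5+option 6+option 7: duration 6+10+6+15+11=48, value 50+40+37+49+21=197
- option 3+option 4+option 5+option 6+option 8: duration 6+10+6+15+11=48, value 50+40+37+49+17=193
Best: 198 pts.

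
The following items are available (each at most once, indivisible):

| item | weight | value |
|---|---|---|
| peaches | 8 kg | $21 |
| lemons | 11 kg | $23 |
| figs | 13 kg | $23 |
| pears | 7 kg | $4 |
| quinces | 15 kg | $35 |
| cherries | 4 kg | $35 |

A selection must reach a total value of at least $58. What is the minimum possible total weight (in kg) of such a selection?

15

Subsets with value ≥ 58, sorted by total weight:
- lemons+cherries: weight 15, value 58
- figs+cherries: weight 17, value 58
- quinces+cherries: weight 19, value 70
Minimum weight: 15 kg.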